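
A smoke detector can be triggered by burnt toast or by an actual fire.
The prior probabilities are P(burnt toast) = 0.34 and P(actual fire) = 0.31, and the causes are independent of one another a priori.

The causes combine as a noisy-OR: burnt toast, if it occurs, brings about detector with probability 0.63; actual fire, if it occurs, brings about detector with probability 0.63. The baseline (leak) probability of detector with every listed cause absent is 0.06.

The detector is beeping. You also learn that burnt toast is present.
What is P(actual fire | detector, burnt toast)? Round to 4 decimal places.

P(actual fire | detector, burnt toast) ≈ 0.3751

Under noisy-OR, P(detector | causes) = 1 − (1−0.06)·∏(1−qᵢ) over the active causes.
P(detector | burnt toast) = 0.6522*0.69 + 0.871314*0.31 = 0.450018 + 0.270107 = 0.720125
Restricting to configurations with actual fire present: 0.871314*0.31 = 0.270107.
P(actual fire | detector, burnt toast) = 0.270107 / 0.720125 ≈ 0.3751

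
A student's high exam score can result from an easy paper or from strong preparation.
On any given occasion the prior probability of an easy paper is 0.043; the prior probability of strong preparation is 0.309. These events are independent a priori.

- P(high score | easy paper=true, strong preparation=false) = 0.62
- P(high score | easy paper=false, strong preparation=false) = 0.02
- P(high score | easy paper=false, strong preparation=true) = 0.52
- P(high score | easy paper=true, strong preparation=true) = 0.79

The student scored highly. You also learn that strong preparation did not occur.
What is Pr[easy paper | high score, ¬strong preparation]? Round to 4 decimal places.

Numerator (weight on configurations with easy paper): 0.62×0.043 = 0.026660
Denominator P(high score | ¬strong preparation): 0.02×0.957 + 0.62×0.043 = 0.045800
Posterior = 0.026660 / 0.045800 ≈ 0.5821

Pr[easy paper | high score, ¬strong preparation] ≈ 0.5821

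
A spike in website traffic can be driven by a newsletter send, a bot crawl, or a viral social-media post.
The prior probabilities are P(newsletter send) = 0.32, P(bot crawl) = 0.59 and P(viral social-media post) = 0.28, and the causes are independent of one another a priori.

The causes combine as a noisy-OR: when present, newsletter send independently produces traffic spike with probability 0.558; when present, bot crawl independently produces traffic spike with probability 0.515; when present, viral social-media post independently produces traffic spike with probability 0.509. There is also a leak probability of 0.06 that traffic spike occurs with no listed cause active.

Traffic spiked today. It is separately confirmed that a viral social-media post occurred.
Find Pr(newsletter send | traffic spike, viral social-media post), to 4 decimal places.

Under noisy-OR, P(traffic spike | causes) = 1 − (1−0.06)·∏(1−qᵢ) over the active causes.
P(traffic spike | viral social-media post) = 0.53846*0.68*0.41 + 0.776153*0.68*0.59 + 0.795999*0.32*0.41 + 0.90106*0.32*0.59 = 0.150123 + 0.311393 + 0.104435 + 0.170120 = 0.736071
The newsletter send-present share is 0.104435 + 0.170120 = 0.274555.
P(newsletter send | traffic spike, viral social-media post) = 0.274555 / 0.736071 ≈ 0.3730

Pr(newsletter send | traffic spike, viral social-media post) ≈ 0.3730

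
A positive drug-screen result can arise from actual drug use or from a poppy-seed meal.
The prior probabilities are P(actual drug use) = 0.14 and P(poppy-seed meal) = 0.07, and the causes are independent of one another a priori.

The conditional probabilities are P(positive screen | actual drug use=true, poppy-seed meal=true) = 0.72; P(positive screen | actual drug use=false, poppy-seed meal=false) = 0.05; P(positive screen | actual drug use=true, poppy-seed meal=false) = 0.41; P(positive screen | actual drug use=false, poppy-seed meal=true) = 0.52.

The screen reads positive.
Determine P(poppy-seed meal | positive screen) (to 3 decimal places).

P(poppy-seed meal | positive screen) ≈ 0.291

For the numerator, keep only poppy-seed meal=true terms: 0.031304 + 0.007056 = 0.038360
The normalizing constant is 0.05·0.86·0.93 + 0.52·0.86·0.07 + 0.41·0.14·0.93 + 0.72·0.14·0.07 = 0.131732
P(poppy-seed meal | positive screen) = 0.038360/0.131732 ≈ 0.291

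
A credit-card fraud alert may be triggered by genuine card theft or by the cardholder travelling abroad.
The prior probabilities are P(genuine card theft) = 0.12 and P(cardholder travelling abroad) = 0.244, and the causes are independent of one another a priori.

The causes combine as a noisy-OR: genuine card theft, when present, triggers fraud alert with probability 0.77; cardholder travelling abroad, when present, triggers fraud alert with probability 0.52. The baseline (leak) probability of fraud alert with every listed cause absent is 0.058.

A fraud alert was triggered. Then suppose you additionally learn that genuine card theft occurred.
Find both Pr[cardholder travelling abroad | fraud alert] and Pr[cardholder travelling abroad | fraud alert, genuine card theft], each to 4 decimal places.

Under noisy-OR, P(fraud alert | causes) = 1 − (1−0.058)·∏(1−qᵢ) over the active causes.
Enumerate the 4 (genuine card theft, cardholder travelling abroad) configurations and weight by the priors:
  P(fraud alert) = 0.058×0.88×0.756 + 0.54784×0.88×0.244 + 0.78334×0.12×0.756 + 0.896003×0.12×0.244
        = 0.038586 + 0.117632 + 0.071065 + 0.026235 = 0.253518
The terms with cardholder travelling abroad present sum to 0.143867, so
  P(cardholder travelling abroad | fraud alert) = 0.143867 / 0.253518 ≈ 0.5675

With the extra evidence:
Enumerate both values of cardholder travelling abroad and weight by the priors:
  P(fraud alert | genuine card theft) = 0.78334·0.756 + 0.896003·0.244
        = 0.592205 + 0.218625 = 0.810830
Keeping only the cardholder travelling abroad-present terms gives 0.218625, so
  P(cardholder travelling abroad | fraud alert, genuine card theft) = 0.218625 / 0.810830 ≈ 0.2696

Pr[cardholder travelling abroad | fraud alert] ≈ 0.5675; Pr[cardholder travelling abroad | fraud alert, genuine card theft] ≈ 0.2696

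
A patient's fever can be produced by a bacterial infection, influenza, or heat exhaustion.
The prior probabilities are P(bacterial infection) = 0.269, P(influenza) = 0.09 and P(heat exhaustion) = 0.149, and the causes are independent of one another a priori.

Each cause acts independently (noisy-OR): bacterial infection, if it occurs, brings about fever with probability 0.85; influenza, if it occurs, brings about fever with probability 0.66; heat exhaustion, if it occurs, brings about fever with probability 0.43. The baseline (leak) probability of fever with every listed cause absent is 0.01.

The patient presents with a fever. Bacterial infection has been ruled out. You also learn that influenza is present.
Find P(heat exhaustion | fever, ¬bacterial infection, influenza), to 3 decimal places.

P(heat exhaustion | fever, ¬bacterial infection, influenza) ≈ 0.176

Under noisy-OR, P(fever | causes) = 1 − (1−0.01)·∏(1−qᵢ) over the active causes.
Enumerate both values of heat exhaustion and weight by the priors:
  P(fever | ¬bacterial infection, influenza) = 0.6634×0.851 + 0.808138×0.149
        = 0.564553 + 0.120413 = 0.684966
Configurations with heat exhaustion contribute 0.120413, so
  P(heat exhaustion | fever, ¬bacterial infection, influenza) = 0.120413 / 0.684966 ≈ 0.176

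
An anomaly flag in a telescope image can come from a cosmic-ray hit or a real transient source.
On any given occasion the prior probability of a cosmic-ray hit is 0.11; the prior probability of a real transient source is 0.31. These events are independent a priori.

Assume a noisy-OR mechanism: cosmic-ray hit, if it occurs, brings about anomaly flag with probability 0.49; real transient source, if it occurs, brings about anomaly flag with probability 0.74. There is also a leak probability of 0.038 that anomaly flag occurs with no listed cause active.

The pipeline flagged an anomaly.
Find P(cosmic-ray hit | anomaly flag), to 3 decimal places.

Under noisy-OR, P(anomaly flag | causes) = 1 − (1−0.038)·∏(1−qᵢ) over the active causes.
P(anomaly flag) = 0.038*0.89*0.69 + 0.74988*0.89*0.31 + 0.50938*0.11*0.69 + 0.872439*0.11*0.31 = 0.023336 + 0.206892 + 0.038662 + 0.029750 = 0.298640
Restricting to configurations with cosmic-ray hit present: 0.038662 + 0.029750 = 0.068412.
P(cosmic-ray hit | anomaly flag) = 0.068412 / 0.298640 ≈ 0.229

P(cosmic-ray hit | anomaly flag) ≈ 0.229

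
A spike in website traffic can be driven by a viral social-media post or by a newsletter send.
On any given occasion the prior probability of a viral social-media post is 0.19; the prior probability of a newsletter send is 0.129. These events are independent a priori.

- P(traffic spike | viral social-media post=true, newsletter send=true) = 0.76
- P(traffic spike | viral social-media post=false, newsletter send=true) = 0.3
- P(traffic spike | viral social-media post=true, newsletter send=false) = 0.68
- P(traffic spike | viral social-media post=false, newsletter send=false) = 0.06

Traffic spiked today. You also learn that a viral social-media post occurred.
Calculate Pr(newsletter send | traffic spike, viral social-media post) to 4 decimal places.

Pr(newsletter send | traffic spike, viral social-media post) ≈ 0.1420

Numerator (weight on configurations with newsletter send): 0.76*0.129 = 0.098040
Normalizer over all consistent configurations: 0.68*0.871 + 0.76*0.129 = 0.690320
P(newsletter send | traffic spike, viral social-media post) = 0.098040/0.690320 ≈ 0.1420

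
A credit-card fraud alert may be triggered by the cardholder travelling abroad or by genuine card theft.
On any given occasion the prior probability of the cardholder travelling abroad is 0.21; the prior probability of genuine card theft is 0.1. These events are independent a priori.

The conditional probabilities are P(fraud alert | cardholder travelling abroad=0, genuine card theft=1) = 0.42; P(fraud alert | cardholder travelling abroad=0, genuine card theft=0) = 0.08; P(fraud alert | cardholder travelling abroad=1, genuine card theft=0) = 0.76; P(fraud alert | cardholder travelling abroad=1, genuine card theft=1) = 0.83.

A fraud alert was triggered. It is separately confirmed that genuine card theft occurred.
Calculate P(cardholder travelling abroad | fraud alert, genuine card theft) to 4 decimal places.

P(cardholder travelling abroad | fraud alert, genuine card theft) ≈ 0.3444

Weight on cardholder travelling abroad=true, given the evidence: 0.83·0.21 = 0.174300
The normalizing constant is 0.42·0.79 + 0.83·0.21 = 0.506100
Posterior = 0.174300 / 0.506100 ≈ 0.3444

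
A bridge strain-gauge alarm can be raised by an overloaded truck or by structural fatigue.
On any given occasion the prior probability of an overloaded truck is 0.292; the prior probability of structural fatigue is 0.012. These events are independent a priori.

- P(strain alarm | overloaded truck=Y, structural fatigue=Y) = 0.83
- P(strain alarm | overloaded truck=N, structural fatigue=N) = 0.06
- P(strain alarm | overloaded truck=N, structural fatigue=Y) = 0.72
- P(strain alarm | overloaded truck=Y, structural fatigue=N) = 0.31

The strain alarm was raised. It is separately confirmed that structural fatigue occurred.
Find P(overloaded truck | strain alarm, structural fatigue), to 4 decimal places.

For the numerator, keep only overloaded truck=true terms: 0.83*0.292 = 0.242360
The normalizing constant is 0.72*0.708 + 0.83*0.292 = 0.752120
P(overloaded truck | strain alarm, structural fatigue) = 0.242360/0.752120 ≈ 0.3222

P(overloaded truck | strain alarm, structural fatigue) ≈ 0.3222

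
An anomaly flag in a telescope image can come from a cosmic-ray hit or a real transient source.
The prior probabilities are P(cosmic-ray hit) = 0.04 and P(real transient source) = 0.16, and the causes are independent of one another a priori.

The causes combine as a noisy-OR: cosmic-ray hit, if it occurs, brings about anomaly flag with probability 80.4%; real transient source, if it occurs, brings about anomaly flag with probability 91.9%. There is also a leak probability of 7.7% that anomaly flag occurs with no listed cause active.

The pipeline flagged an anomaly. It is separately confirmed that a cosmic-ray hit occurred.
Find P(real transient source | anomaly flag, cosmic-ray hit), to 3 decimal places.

P(real transient source | anomaly flag, cosmic-ray hit) ≈ 0.186

Under noisy-OR, P(anomaly flag | causes) = 1 − (1−0.077)·∏(1−qᵢ) over the active causes.
Sum P(anomaly flag|·) weighted by the priors over both values of real transient source:
  P(anomaly flag | cosmic-ray hit) = 0.819092*0.84 + 0.985346*0.16
        = 0.688037 + 0.157655 = 0.845692
Keeping only the real transient source-present terms gives 0.157655, so
  P(real transient source | anomaly flag, cosmic-ray hit) = 0.157655 / 0.845692 ≈ 0.186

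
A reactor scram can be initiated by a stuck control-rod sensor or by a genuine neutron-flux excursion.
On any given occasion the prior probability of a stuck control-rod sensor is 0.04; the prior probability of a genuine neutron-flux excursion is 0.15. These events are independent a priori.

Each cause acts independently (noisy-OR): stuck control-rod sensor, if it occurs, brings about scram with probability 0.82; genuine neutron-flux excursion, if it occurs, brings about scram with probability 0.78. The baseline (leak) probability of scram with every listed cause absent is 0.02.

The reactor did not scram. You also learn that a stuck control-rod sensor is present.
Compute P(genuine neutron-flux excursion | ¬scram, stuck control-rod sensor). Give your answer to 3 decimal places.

P(genuine neutron-flux excursion | ¬scram, stuck control-rod sensor) ≈ 0.037

Under noisy-OR, P(scram | causes) = 1 − (1−0.02)·∏(1−qᵢ) over the active causes.
P(¬scram | stuck control-rod sensor) = 0.1764·0.85 + 0.038808·0.15 = 0.149940 + 0.005821 = 0.155761
Restricting to configurations with genuine neutron-flux excursion present: 0.038808·0.15 = 0.005821.
P(genuine neutron-flux excursion | ¬scram, stuck control-rod sensor) = 0.005821 / 0.155761 ≈ 0.037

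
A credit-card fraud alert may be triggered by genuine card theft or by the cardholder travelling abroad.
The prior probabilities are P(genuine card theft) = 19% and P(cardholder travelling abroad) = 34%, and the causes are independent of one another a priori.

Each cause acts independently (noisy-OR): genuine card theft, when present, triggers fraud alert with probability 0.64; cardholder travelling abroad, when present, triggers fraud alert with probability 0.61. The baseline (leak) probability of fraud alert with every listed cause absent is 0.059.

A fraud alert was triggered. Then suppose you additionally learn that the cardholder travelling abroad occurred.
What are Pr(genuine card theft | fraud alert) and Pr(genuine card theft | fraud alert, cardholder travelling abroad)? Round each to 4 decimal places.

Pr(genuine card theft | fraud alert) ≈ 0.4030; Pr(genuine card theft | fraud alert, cardholder travelling abroad) ≈ 0.2433

Under noisy-OR, P(fraud alert | causes) = 1 − (1−0.059)·∏(1−qᵢ) over the active causes.
P(fraud alert) = 0.059*0.81*0.66 + 0.63301*0.81*0.34 + 0.66124*0.19*0.66 + 0.867884*0.19*0.34 = 0.031541 + 0.174331 + 0.082919 + 0.056065 = 0.344856
The genuine card theft-present share is 0.082919 + 0.056065 = 0.138984.
P(genuine card theft | fraud alert) = 0.138984 / 0.344856 ≈ 0.4030

With the extra evidence:
For the numerator, keep only genuine card theft=true terms: 0.867884·0.19 = 0.164898
Normalizer over all consistent configurations: 0.63301·0.81 + 0.867884·0.19 = 0.677636
Posterior = 0.164898 / 0.677636 ≈ 0.2433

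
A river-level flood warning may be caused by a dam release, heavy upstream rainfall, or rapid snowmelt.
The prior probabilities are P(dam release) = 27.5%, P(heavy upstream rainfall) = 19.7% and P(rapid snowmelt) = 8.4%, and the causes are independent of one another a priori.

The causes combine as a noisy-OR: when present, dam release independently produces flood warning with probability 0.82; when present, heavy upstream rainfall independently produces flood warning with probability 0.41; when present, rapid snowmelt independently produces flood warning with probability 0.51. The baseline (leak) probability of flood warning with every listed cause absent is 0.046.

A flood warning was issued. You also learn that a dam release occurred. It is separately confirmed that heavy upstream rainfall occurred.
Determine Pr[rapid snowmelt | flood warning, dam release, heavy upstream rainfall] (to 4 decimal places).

Under noisy-OR, P(flood warning | causes) = 1 − (1−0.046)·∏(1−qᵢ) over the active causes.
Weight on rapid snowmelt=true, given the evidence: 0.950356×0.084 = 0.079830
The normalizing constant is 0.898685×0.916 + 0.950356×0.084 = 0.903025
P(rapid snowmelt | flood warning, dam release, heavy upstream rainfall) = 0.079830/0.903025 ≈ 0.0884

Pr[rapid snowmelt | flood warning, dam release, heavy upstream rainfall] ≈ 0.0884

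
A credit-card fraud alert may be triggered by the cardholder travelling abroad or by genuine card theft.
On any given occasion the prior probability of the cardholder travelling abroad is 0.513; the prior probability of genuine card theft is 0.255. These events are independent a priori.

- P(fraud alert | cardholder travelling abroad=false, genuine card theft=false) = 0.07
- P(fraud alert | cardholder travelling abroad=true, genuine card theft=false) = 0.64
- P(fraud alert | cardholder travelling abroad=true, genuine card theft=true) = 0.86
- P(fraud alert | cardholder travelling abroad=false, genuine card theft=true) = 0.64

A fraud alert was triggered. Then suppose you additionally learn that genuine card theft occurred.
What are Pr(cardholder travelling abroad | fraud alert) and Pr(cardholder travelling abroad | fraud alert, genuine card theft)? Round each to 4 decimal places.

By total probability over the 4 (cardholder travelling abroad, genuine card theft) configurations:
  P(fraud alert) = 0.07×0.487×0.745 + 0.64×0.487×0.255 + 0.64×0.513×0.745 + 0.86×0.513×0.255
        = 0.025397 + 0.079478 + 0.244598 + 0.112501 = 0.461974
Configurations with cardholder travelling abroad contribute 0.357099, so
  P(cardholder travelling abroad | fraud alert) = 0.357099 / 0.461974 ≈ 0.7730

With the extra evidence:
Weight on cardholder travelling abroad=true, given the evidence: 0.86*0.513 = 0.441180
Denominator P(fraud alert | genuine card theft): 0.64*0.487 + 0.86*0.513 = 0.752860
Posterior = 0.441180 / 0.752860 ≈ 0.5860
— genuine card theft explains away the evidence for cardholder travelling abroad.

Pr(cardholder travelling abroad | fraud alert) ≈ 0.7730; Pr(cardholder travelling abroad | fraud alert, genuine card theft) ≈ 0.5860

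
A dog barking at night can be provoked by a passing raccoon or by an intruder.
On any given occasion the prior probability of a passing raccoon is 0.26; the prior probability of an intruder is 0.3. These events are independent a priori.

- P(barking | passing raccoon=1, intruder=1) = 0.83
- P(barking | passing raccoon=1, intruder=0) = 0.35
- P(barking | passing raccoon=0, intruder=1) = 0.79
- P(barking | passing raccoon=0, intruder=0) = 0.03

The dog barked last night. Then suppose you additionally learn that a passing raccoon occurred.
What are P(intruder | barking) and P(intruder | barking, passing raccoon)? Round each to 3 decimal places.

By total probability over the 4 (passing raccoon, intruder) configurations:
  P(barking) = 0.03×0.74×0.7 + 0.79×0.74×0.3 + 0.35×0.26×0.7 + 0.83×0.26×0.3
        = 0.015540 + 0.175380 + 0.063700 + 0.064740 = 0.319360
Keeping only the intruder-present terms gives 0.240120, so
  P(intruder | barking) = 0.240120 / 0.319360 ≈ 0.752

Now also conditioning on passing raccoon=true:
Numerator (weight on configurations with intruder): 0.83·0.3 = 0.249000
Normalizer over all consistent configurations: 0.35·0.7 + 0.83·0.3 = 0.494000
P(intruder | barking, passing raccoon) = 0.249000/0.494000 ≈ 0.504
Conditioning on passing raccoon lowers the posterior on intruder: the classic explaining-away effect in a common-effect structure.

P(intruder | barking) ≈ 0.752; P(intruder | barking, passing raccoon) ≈ 0.504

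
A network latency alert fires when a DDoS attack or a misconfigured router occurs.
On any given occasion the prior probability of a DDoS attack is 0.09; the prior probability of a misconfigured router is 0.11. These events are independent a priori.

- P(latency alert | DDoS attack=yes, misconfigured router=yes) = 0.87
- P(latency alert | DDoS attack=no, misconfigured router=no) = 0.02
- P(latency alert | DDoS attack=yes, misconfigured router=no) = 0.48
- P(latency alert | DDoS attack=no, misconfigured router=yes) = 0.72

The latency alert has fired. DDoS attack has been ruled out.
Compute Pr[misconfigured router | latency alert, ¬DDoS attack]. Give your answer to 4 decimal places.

Pr[misconfigured router | latency alert, ¬DDoS attack] ≈ 0.8165

For the numerator, keep only misconfigured router=true terms: 0.72×0.11 = 0.079200
The normalizing constant is 0.02×0.89 + 0.72×0.11 = 0.097000
Posterior = 0.079200 / 0.097000 ≈ 0.8165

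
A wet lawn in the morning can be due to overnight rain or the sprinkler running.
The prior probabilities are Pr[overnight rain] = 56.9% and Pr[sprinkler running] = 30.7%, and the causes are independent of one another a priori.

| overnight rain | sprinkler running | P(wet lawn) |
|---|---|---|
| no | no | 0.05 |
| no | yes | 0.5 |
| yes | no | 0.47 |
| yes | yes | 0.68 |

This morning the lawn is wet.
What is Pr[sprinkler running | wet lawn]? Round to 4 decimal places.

P(wet lawn) = 0.05×0.431×0.693 + 0.5×0.431×0.307 + 0.47×0.569×0.693 + 0.68×0.569×0.307 = 0.014934 + 0.066158 + 0.185329 + 0.118784 = 0.385205
The sprinkler running-present share is 0.066158 + 0.118784 = 0.184942.
So P(sprinkler running | wet lawn) = 0.184942/0.385205 ≈ 0.4801.

Pr[sprinkler running | wet lawn] ≈ 0.4801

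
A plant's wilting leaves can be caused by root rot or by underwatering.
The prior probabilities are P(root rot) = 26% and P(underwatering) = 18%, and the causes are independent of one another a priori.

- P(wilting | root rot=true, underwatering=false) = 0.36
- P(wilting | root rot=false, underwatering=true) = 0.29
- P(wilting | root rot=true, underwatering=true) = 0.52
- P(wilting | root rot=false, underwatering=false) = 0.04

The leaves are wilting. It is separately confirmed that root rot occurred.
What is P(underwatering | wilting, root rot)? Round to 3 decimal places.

P(underwatering | wilting, root rot) ≈ 0.241

P(wilting | root rot) = 0.36×0.82 + 0.52×0.18 = 0.295200 + 0.093600 = 0.388800
Of this, 0.093600 comes from 0.52×0.18 (the underwatering=true cases).
Hence the posterior is 0.093600/0.388800 ≈ 0.241.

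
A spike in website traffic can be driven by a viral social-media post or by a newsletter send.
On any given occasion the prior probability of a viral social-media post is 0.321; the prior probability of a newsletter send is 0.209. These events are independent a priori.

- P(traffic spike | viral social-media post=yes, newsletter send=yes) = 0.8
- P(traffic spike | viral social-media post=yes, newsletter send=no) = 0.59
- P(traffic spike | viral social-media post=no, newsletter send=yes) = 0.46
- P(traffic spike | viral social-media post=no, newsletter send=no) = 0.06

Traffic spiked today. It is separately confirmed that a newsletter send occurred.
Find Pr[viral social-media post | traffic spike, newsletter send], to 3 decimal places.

P(traffic spike | newsletter send) = 0.46*0.679 + 0.8*0.321 = 0.312340 + 0.256800 = 0.569140
The viral social-media post-present share is 0.8*0.321 = 0.256800.
Hence the posterior is 0.256800/0.569140 ≈ 0.451.

Pr[viral social-media post | traffic spike, newsletter send] ≈ 0.451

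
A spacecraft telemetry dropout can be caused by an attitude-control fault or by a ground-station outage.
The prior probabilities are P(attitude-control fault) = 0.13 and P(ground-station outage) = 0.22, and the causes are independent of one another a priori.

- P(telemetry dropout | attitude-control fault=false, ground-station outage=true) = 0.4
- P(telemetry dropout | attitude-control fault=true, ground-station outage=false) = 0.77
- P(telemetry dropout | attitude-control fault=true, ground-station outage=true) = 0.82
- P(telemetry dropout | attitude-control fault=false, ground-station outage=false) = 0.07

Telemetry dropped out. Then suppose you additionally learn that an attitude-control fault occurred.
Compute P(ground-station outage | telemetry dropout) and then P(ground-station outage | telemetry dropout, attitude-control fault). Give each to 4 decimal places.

P(ground-station outage | telemetry dropout) ≈ 0.4433; P(ground-station outage | telemetry dropout, attitude-control fault) ≈ 0.2310

P(telemetry dropout) = 0.07×0.87×0.78 + 0.4×0.87×0.22 + 0.77×0.13×0.78 + 0.82×0.13×0.22 = 0.047502 + 0.076560 + 0.078078 + 0.023452 = 0.225592
Restricting to configurations with ground-station outage present: 0.076560 + 0.023452 = 0.100012.
P(ground-station outage | telemetry dropout) = 0.100012 / 0.225592 ≈ 0.4433

Now also conditioning on attitude-control fault=true:
P(telemetry dropout | attitude-control fault) = 0.77*0.78 + 0.82*0.22 = 0.600600 + 0.180400 = 0.781000
Of this, 0.180400 comes from 0.82*0.22 (the ground-station outage=true cases).
So P(ground-station outage | telemetry dropout, attitude-control fault) = 0.180400/0.781000 ≈ 0.2310.
Conditioning on attitude-control fault lowers the posterior on ground-station outage: the classic explaining-away effect in a common-effect structure.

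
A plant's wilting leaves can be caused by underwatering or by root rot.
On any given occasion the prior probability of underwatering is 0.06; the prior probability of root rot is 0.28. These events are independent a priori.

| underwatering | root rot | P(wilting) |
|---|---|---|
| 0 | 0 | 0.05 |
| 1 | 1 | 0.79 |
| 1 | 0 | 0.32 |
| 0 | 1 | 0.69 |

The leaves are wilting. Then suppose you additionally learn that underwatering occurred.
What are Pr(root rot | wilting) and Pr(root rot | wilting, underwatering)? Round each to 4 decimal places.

Pr(root rot | wilting) ≈ 0.8035; Pr(root rot | wilting, underwatering) ≈ 0.4898

For the numerator, keep only root rot=true terms: 0.181608 + 0.013272 = 0.194880
The normalizing constant is 0.05×0.94×0.72 + 0.69×0.94×0.28 + 0.32×0.06×0.72 + 0.79×0.06×0.28 = 0.242544
P(root rot | wilting) = 0.194880/0.242544 ≈ 0.8035

Now also conditioning on underwatering=true:
Numerator (weight on configurations with root rot): 0.79×0.28 = 0.221200
Normalizer over all consistent configurations: 0.32×0.72 + 0.79×0.28 = 0.451600
P(root rot | wilting, underwatering) = 0.221200/0.451600 ≈ 0.4898
This is intercausal reasoning (explaining away): once underwatering accounts for the wilting, root rot becomes less likely.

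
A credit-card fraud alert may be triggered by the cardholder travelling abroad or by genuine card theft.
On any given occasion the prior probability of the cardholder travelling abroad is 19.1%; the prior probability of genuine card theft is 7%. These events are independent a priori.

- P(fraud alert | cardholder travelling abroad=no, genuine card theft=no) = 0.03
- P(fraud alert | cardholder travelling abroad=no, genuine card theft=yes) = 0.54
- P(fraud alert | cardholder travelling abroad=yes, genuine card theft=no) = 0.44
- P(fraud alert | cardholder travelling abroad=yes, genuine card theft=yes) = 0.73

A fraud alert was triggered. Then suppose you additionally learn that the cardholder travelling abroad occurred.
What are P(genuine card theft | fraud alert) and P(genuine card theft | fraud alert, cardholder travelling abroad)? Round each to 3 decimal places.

Numerator (weight on configurations with genuine card theft): 0.030580 + 0.009760 = 0.040340
The normalizing constant is 0.03*0.809*0.93 + 0.54*0.809*0.07 + 0.44*0.191*0.93 + 0.73*0.191*0.07 = 0.141068
Posterior = 0.040340 / 0.141068 ≈ 0.286

Now also conditioning on cardholder travelling abroad=true:
Numerator (weight on configurations with genuine card theft): 0.73×0.07 = 0.051100
Normalizer over all consistent configurations: 0.44×0.93 + 0.73×0.07 = 0.460300
Posterior = 0.051100 / 0.460300 ≈ 0.111
This is intercausal reasoning (explaining away): once cardholder travelling abroad accounts for the fraud alert, genuine card theft becomes less likely.

P(genuine card theft | fraud alert) ≈ 0.286; P(genuine card theft | fraud alert, cardholder travelling abroad) ≈ 0.111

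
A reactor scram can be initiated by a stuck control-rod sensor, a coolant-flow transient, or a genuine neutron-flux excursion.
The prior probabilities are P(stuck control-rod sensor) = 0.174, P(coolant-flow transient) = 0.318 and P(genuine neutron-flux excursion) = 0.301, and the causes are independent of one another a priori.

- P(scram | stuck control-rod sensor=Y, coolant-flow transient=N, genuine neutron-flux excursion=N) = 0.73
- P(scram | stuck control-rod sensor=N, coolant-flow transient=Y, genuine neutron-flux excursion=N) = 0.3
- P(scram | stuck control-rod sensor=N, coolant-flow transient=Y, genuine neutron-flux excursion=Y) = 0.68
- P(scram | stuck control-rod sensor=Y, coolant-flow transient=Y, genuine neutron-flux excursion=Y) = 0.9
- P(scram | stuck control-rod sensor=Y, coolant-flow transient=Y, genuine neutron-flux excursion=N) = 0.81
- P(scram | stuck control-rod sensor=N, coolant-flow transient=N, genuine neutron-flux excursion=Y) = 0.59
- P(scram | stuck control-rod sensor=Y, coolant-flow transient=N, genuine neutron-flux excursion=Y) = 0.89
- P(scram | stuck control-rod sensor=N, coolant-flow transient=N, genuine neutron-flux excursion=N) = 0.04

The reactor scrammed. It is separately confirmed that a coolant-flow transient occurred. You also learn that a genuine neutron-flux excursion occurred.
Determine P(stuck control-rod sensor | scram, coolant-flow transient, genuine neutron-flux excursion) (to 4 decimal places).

Weight on stuck control-rod sensor=true, given the evidence: 0.9·0.174 = 0.156600
The normalizing constant is 0.68·0.826 + 0.9·0.174 = 0.718280
Posterior = 0.156600 / 0.718280 ≈ 0.2180

P(stuck control-rod sensor | scram, coolant-flow transient, genuine neutron-flux excursion) ≈ 0.2180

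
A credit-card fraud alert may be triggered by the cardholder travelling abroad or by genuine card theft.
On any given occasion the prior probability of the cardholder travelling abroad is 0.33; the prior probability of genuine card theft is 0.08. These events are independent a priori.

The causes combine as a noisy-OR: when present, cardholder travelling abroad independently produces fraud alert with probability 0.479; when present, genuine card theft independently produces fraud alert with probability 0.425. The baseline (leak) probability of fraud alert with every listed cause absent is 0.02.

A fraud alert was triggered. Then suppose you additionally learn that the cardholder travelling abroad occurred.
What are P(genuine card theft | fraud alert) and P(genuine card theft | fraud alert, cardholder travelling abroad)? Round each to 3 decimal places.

P(genuine card theft | fraud alert) ≈ 0.207; P(genuine card theft | fraud alert, cardholder travelling abroad) ≈ 0.112

Under noisy-OR, P(fraud alert | causes) = 1 − (1−0.02)·∏(1−qᵢ) over the active causes.
For the numerator, keep only genuine card theft=true terms: 0.023396 + 0.018649 = 0.042045
The normalizing constant is 0.02*0.67*0.92 + 0.4365*0.67*0.08 + 0.48942*0.33*0.92 + 0.706417*0.33*0.08 = 0.202961
Posterior = 0.042045 / 0.202961 ≈ 0.207

Now condition on the additional information:
For the numerator, keep only genuine card theft=true terms: 0.706417*0.08 = 0.056513
Denominator P(fraud alert | cardholder travelling abroad): 0.48942*0.92 + 0.706417*0.08 = 0.506779
Posterior = 0.056513 / 0.506779 ≈ 0.112
This is intercausal reasoning (explaining away): once cardholder travelling abroad accounts for the fraud alert, genuine card theft becomes less likely.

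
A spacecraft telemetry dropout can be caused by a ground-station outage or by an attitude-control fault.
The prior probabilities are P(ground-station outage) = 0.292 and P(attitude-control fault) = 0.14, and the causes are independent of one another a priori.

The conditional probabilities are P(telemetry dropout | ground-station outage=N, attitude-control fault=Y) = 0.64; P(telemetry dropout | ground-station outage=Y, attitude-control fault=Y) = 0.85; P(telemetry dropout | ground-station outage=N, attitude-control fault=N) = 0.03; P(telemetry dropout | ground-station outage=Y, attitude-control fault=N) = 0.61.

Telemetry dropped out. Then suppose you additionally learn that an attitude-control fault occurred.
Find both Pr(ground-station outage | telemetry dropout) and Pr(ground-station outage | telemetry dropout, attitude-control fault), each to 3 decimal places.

Enumerate the 4 (ground-station outage, attitude-control fault) configurations and weight by the priors:
  P(telemetry dropout) = 0.03·0.708·0.86 + 0.64·0.708·0.14 + 0.61·0.292·0.86 + 0.85·0.292·0.14
        = 0.018266 + 0.063437 + 0.153183 + 0.034748 = 0.269634
Configurations with ground-station outage contribute 0.187931, so
  P(ground-station outage | telemetry dropout) = 0.187931 / 0.269634 ≈ 0.697

Now condition on the additional information:
P(telemetry dropout | attitude-control fault) = 0.64×0.708 + 0.85×0.292 = 0.453120 + 0.248200 = 0.701320
Of this, 0.248200 comes from 0.85×0.292 (the ground-station outage=true cases).
P(ground-station outage | telemetry dropout, attitude-control fault) = 0.248200 / 0.701320 ≈ 0.354

Pr(ground-station outage | telemetry dropout) ≈ 0.697; Pr(ground-station outage | telemetry dropout, attitude-control fault) ≈ 0.354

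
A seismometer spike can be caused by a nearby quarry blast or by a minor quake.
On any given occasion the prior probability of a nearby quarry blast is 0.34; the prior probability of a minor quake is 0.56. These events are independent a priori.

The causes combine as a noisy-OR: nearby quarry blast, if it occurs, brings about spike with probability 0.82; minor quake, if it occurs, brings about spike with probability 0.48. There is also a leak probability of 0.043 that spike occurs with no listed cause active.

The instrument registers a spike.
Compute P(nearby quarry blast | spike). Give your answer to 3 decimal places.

P(nearby quarry blast | spike) ≈ 0.600

Under noisy-OR, P(spike | causes) = 1 − (1−0.043)·∏(1−qᵢ) over the active causes.
Sum P(spike|·) weighted by the priors over the 4 (nearby quarry blast, minor quake) configurations:
  P(spike) = 0.043·0.66·0.44 + 0.50236·0.66·0.56 + 0.82774·0.34·0.44 + 0.910425·0.34·0.56
        = 0.012487 + 0.185672 + 0.123830 + 0.173345 = 0.495334
Configurations with nearby quarry blast contribute 0.297175, so
  P(nearby quarry blast | spike) = 0.297175 / 0.495334 ≈ 0.600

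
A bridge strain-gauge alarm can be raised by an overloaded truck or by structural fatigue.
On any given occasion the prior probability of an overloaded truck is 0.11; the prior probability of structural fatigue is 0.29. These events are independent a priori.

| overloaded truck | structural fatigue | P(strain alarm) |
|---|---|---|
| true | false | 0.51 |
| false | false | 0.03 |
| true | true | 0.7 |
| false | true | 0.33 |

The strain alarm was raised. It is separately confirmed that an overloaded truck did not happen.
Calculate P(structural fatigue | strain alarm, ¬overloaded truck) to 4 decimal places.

P(structural fatigue | strain alarm, ¬overloaded truck) ≈ 0.8179

P(strain alarm | ¬overloaded truck) = 0.03·0.71 + 0.33·0.29 = 0.021300 + 0.095700 = 0.117000
Of this, 0.095700 comes from 0.33·0.29 (the structural fatigue=true cases).
Hence the posterior is 0.095700/0.117000 ≈ 0.8179.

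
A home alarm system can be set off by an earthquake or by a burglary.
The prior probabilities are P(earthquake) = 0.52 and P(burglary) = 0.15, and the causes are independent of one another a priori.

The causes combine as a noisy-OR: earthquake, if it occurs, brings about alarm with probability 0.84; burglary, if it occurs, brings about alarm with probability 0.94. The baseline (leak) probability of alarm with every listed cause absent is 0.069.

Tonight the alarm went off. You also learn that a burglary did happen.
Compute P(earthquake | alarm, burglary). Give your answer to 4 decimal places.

P(earthquake | alarm, burglary) ≈ 0.5321

Under noisy-OR, P(alarm | causes) = 1 − (1−0.069)·∏(1−qᵢ) over the active causes.
Weight on earthquake=true, given the evidence: 0.991062*0.52 = 0.515352
Denominator P(alarm | burglary): 0.94414*0.48 + 0.991062*0.52 = 0.968539
P(earthquake | alarm, burglary) = 0.515352/0.968539 ≈ 0.5321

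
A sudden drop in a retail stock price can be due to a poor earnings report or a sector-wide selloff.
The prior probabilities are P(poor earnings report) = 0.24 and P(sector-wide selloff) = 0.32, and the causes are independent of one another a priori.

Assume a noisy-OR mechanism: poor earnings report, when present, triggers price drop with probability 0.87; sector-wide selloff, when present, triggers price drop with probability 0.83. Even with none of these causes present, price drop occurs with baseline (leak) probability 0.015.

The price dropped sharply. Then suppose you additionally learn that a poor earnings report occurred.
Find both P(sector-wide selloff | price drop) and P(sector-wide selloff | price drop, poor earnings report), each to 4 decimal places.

P(sector-wide selloff | price drop) ≈ 0.6491; P(sector-wide selloff | price drop, poor earnings report) ≈ 0.3455

Under noisy-OR, P(price drop | causes) = 1 − (1−0.015)·∏(1−qᵢ) over the active causes.
P(price drop) = 0.015×0.76×0.68 + 0.83255×0.76×0.32 + 0.87195×0.24×0.68 + 0.978232×0.24×0.32 = 0.007752 + 0.202476 + 0.142302 + 0.075128 = 0.427658
The sector-wide selloff-present share is 0.202476 + 0.075128 = 0.277604.
Hence the posterior is 0.277604/0.427658 ≈ 0.6491.

With the extra evidence:
Weight on sector-wide selloff=true, given the evidence: 0.978232*0.32 = 0.313034
The normalizing constant is 0.87195*0.68 + 0.978232*0.32 = 0.905960
P(sector-wide selloff | price drop, poor earnings report) = 0.313034/0.905960 ≈ 0.3455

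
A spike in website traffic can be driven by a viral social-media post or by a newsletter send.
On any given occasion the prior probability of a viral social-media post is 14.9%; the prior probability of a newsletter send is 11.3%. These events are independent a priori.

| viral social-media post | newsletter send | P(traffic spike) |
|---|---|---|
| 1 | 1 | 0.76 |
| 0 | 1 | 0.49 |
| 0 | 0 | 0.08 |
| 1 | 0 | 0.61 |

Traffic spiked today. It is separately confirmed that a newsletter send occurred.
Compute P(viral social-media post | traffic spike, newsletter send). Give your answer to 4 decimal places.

P(viral social-media post | traffic spike, newsletter send) ≈ 0.2136

P(traffic spike | newsletter send) = 0.49*0.851 + 0.76*0.149 = 0.416990 + 0.113240 = 0.530230
The viral social-media post-present share is 0.76*0.149 = 0.113240.
Hence the posterior is 0.113240/0.530230 ≈ 0.2136.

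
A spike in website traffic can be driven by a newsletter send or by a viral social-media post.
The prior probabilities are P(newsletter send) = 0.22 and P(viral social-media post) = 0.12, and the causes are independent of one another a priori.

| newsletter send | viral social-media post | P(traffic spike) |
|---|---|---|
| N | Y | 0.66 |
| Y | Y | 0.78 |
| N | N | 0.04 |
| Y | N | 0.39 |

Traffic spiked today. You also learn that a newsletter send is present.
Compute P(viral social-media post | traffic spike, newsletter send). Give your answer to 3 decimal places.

P(traffic spike | newsletter send) = 0.39*0.88 + 0.78*0.12 = 0.343200 + 0.093600 = 0.436800
Restricting to configurations with viral social-media post present: 0.78*0.12 = 0.093600.
So P(viral social-media post | traffic spike, newsletter send) = 0.093600/0.436800 ≈ 0.214.

P(viral social-media post | traffic spike, newsletter send) ≈ 0.214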